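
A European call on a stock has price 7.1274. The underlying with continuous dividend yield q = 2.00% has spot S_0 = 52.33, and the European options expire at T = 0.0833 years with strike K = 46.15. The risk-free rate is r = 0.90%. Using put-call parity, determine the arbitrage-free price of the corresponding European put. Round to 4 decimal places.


Put-call parity: C - P = S_0 * exp(-qT) - K * exp(-rT).
S_0 * exp(-qT) = 52.3300 * 0.99833539 = 52.24289080
K * exp(-rT) = 46.1500 * 0.99925058 = 46.11541431
P = C - S*exp(-qT) + K*exp(-rT)
P = 7.1274 - 52.24289080 + 46.11541431 = 0.9999

Answer: Put price = 0.9999


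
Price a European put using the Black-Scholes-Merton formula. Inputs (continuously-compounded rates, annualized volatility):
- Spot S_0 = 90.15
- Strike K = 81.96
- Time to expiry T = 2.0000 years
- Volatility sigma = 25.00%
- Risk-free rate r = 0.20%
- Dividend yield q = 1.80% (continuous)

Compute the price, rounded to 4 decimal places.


Answer: Price = 9.3503

Derivation:
d1 = (ln(S/K) + (r - q + 0.5*sigma^2) * T) / (sigma * sqrt(T)) = 0.35565668
d2 = d1 - sigma * sqrt(T) = 0.00210329
exp(-rT) = 0.99600799; exp(-qT) = 0.96464029
P = K * exp(-rT) * N(-d2) - S_0 * exp(-qT) * N(-d1)
N(-d1) = 0.36104884; N(-d2) = 0.49916091
P = 81.9600 * 0.99600799 * 0.49916091 - 90.1500 * 0.96464029 * 0.36104884 = 9.3503


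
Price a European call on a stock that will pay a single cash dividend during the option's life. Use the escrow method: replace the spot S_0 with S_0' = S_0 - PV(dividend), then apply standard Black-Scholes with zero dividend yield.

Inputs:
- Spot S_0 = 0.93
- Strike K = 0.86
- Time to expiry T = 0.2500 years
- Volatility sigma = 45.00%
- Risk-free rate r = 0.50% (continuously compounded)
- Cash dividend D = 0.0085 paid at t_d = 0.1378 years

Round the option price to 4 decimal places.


Answer: Price = 0.1149

Derivation:
PV(D) = D * exp(-r * t_d) = 0.0085 * 0.99931124 = 0.00849415
S_0' = S_0 - PV(D) = 0.9300 - 0.00849415 = 0.92150585
d1 = (ln(S_0'/K) + (r + sigma^2/2)*T) / (sigma*sqrt(T)) = 0.42506329
d2 = d1 - sigma*sqrt(T) = 0.20006329
exp(-rT) = 0.99875078
N(d1) = 0.66460473; N(d2) = 0.57928446
C = S_0' * N(d1) - K * exp(-rT) * N(d2) = 0.92150585 * 0.66460473 - 0.8600 * 0.99875078 * 0.57928446 = 0.1149


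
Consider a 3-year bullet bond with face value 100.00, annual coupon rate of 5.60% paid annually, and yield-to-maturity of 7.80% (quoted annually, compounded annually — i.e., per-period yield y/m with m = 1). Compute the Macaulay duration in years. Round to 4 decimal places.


Coupon per period c = face * coupon_rate / m = 5.600000
Periods per year m = 1; per-period yield y/m = 0.078000
Number of cashflows N = 3
Cashflows (t years, CF_t, discount factor 1/(1+y/m)^(m*t), PV):
  t = 1.0000: CF_t = 5.600000, DF = 0.927644, PV = 5.194805
  t = 2.0000: CF_t = 5.600000, DF = 0.860523, PV = 4.818929
  t = 3.0000: CF_t = 105.600000, DF = 0.798259, PV = 84.296130
Price P = sum_t PV_t = 94.309864
Macaulay numerator sum_t t * PV_t:
  t * PV_t at t = 1.0000: 5.194805
  t * PV_t at t = 2.0000: 9.637858
  t * PV_t at t = 3.0000: 252.888389
Macaulay duration D = (sum_t t * PV_t) / P = 267.721052 / 94.309864 = 2.838739

Answer: Macaulay duration = 2.8387 years


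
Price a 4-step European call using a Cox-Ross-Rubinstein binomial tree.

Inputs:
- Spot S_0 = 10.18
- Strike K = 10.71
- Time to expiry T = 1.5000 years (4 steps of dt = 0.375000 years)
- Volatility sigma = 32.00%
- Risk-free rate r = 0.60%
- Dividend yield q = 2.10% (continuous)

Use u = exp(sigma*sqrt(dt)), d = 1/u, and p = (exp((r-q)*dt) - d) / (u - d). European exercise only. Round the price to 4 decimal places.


Answer: Price = V(0,0) = 1.2292

Derivation:
dt = T/N = 0.375000
u = exp(sigma*sqrt(dt)) = 1.216477; d = 1/u = 0.822046
p = (exp((r-q)*dt) - d) / (u - d) = 0.436945
Discount per step: exp(-r*dt) = 0.997753
Stock lattice S(k, i) with i counting down-moves:
  k=0: S(0,0) = 10.1800
  k=1: S(1,0) = 12.3837; S(1,1) = 8.3684
  k=2: S(2,0) = 15.0645; S(2,1) = 10.1800; S(2,2) = 6.8792
  k=3: S(3,0) = 18.3257; S(3,1) = 12.3837; S(3,2) = 8.3684; S(3,3) = 5.6550
  k=4: S(4,0) = 22.2928; S(4,1) = 15.0645; S(4,2) = 10.1800; S(4,3) = 6.8792; S(4,4) = 4.6487
Terminal payoffs V(N, i) = max(S_T - K, 0):
  V(4,0) = 11.582755; V(4,1) = 4.354536; V(4,2) = 0.000000; V(4,3) = 0.000000; V(4,4) = 0.000000
Backward induction: V(k, i) = exp(-r*dt) * [p * V(k+1, i) + (1-p) * V(k+1, i+1)].
  V(3,0) = exp(-r*dt) * [p*11.582755 + (1-p)*4.354536] = 7.495988
  V(3,1) = exp(-r*dt) * [p*4.354536 + (1-p)*0.000000] = 1.898418
  V(3,2) = exp(-r*dt) * [p*0.000000 + (1-p)*0.000000] = 0.000000
  V(3,3) = exp(-r*dt) * [p*0.000000 + (1-p)*0.000000] = 0.000000
  V(2,0) = exp(-r*dt) * [p*7.495988 + (1-p)*1.898418] = 4.334487
  V(2,1) = exp(-r*dt) * [p*1.898418 + (1-p)*0.000000] = 0.827641
  V(2,2) = exp(-r*dt) * [p*0.000000 + (1-p)*0.000000] = 0.000000
  V(1,0) = exp(-r*dt) * [p*4.334487 + (1-p)*0.827641] = 2.354637
  V(1,1) = exp(-r*dt) * [p*0.827641 + (1-p)*0.000000] = 0.360821
  V(0,0) = exp(-r*dt) * [p*2.354637 + (1-p)*0.360821] = 1.229241


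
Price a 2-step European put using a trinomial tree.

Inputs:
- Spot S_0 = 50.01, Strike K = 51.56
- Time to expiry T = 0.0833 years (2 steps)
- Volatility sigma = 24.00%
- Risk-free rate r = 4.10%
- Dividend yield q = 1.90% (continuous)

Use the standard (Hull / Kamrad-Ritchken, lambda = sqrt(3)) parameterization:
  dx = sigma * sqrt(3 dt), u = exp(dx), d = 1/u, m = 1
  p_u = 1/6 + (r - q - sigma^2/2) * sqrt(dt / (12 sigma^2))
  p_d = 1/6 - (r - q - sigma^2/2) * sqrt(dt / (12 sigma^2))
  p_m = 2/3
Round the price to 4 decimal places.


Answer: Price = V(0,0) = 2.2931

Derivation:
dt = T/N = 0.041650; dx = sigma*sqrt(3*dt) = 0.084836
u = exp(dx) = 1.088538; d = 1/u = 0.918663
p_u = 0.164997, p_m = 0.666667, p_d = 0.168336
Discount per step: exp(-r*dt) = 0.998294
Stock lattice S(k, j) with j the centered position index:
  k=0: S(0,+0) = 50.0100
  k=1: S(1,-1) = 45.9423; S(1,+0) = 50.0100; S(1,+1) = 54.4378
  k=2: S(2,-2) = 42.2055; S(2,-1) = 45.9423; S(2,+0) = 50.0100; S(2,+1) = 54.4378; S(2,+2) = 59.2576
Terminal payoffs V(N, j) = max(K - S_T, 0):
  V(2,-2) = 9.354468; V(2,-1) = 5.617659; V(2,+0) = 1.550000; V(2,+1) = 0.000000; V(2,+2) = 0.000000
Backward induction: V(k, j) = exp(-r*dt) * [p_u * V(k+1, j+1) + p_m * V(k+1, j) + p_d * V(k+1, j-1)]
  V(1,-1) = exp(-r*dt) * [p_u*1.550000 + p_m*5.617659 + p_d*9.354468] = 5.566032
  V(1,+0) = exp(-r*dt) * [p_u*0.000000 + p_m*1.550000 + p_d*5.617659] = 1.975611
  V(1,+1) = exp(-r*dt) * [p_u*0.000000 + p_m*0.000000 + p_d*1.550000] = 0.260475
  V(0,+0) = exp(-r*dt) * [p_u*0.260475 + p_m*1.975611 + p_d*5.566032] = 2.293095


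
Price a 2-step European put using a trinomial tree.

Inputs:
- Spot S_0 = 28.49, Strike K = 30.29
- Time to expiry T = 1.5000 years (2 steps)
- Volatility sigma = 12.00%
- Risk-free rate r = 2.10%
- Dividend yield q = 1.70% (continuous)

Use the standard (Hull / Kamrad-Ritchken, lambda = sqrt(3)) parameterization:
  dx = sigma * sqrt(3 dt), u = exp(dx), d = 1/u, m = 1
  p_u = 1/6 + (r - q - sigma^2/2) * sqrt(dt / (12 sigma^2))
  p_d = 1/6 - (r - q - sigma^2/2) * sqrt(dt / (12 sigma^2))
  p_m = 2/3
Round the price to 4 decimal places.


dt = T/N = 0.750000; dx = sigma*sqrt(3*dt) = 0.180000
u = exp(dx) = 1.197217; d = 1/u = 0.835270
p_u = 0.160000, p_m = 0.666667, p_d = 0.173333
Discount per step: exp(-r*dt) = 0.984373
Stock lattice S(k, j) with j the centered position index:
  k=0: S(0,+0) = 28.4900
  k=1: S(1,-1) = 23.7968; S(1,+0) = 28.4900; S(1,+1) = 34.1087
  k=2: S(2,-2) = 19.8768; S(2,-1) = 23.7968; S(2,+0) = 28.4900; S(2,+1) = 34.1087; S(2,+2) = 40.8356
Terminal payoffs V(N, j) = max(K - S_T, 0):
  V(2,-2) = 10.413201; V(2,-1) = 6.493152; V(2,+0) = 1.800000; V(2,+1) = 0.000000; V(2,+2) = 0.000000
Backward induction: V(k, j) = exp(-r*dt) * [p_u * V(k+1, j+1) + p_m * V(k+1, j) + p_d * V(k+1, j-1)]
  V(1,-1) = exp(-r*dt) * [p_u*1.800000 + p_m*6.493152 + p_d*10.413201] = 6.321373
  V(1,+0) = exp(-r*dt) * [p_u*0.000000 + p_m*1.800000 + p_d*6.493152] = 2.289140
  V(1,+1) = exp(-r*dt) * [p_u*0.000000 + p_m*0.000000 + p_d*1.800000] = 0.307124
  V(0,+0) = exp(-r*dt) * [p_u*0.307124 + p_m*2.289140 + p_d*6.321373] = 2.629200

Answer: Price = V(0,0) = 2.6292


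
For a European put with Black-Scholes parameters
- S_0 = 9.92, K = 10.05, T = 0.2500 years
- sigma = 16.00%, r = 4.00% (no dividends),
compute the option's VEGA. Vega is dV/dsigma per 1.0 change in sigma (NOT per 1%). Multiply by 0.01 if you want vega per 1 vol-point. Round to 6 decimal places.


Answer: Vega = 1.978749

Derivation:
d1 = 0.0022535849; d2 = -0.0777464151
phi(d1) = 0.3989412674; exp(-qT) = 1.0000000000; exp(-rT) = 0.9900498337
Vega = S * exp(-qT) * phi(d1) * sqrt(T) = 9.9200 * 1.0000000000 * 0.3989412674 * 0.5000000000 = 1.978749


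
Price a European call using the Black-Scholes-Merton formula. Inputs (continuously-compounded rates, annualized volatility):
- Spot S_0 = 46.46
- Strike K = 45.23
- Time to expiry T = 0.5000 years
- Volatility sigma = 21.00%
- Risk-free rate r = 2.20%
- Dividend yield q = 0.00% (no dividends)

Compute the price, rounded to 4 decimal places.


Answer: Price = 3.6481

Derivation:
d1 = (ln(S/K) + (r - q + 0.5*sigma^2) * T) / (sigma * sqrt(T)) = 0.32901439
d2 = d1 - sigma * sqrt(T) = 0.18052196
exp(-rT) = 0.98906028; exp(-qT) = 1.00000000
C = S_0 * exp(-qT) * N(d1) - K * exp(-rT) * N(d2)
N(d1) = 0.62892759; N(d2) = 0.57162859
C = 46.4600 * 1.00000000 * 0.62892759 - 45.2300 * 0.98906028 * 0.57162859 = 3.6481


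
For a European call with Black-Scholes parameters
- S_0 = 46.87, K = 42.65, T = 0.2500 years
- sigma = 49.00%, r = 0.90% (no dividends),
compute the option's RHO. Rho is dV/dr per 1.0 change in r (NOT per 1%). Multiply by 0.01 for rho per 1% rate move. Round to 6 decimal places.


d1 = 0.5167879102; d2 = 0.2717879102
phi(d1) = 0.3490732808; exp(-qT) = 1.0000000000; exp(-rT) = 0.9977525294
N(d2) = 0.6071074492
Rho = K*T*exp(-rT)*N(d2) = 42.6500 * 0.2500 * 0.9977525294 * 0.6071074492 = 6.458735

Answer: Rho = 6.458735


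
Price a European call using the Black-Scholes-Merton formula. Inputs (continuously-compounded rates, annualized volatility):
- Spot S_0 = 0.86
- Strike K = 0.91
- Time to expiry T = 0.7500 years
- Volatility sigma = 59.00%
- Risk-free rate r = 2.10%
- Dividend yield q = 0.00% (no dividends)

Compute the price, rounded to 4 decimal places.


d1 = (ln(S/K) + (r - q + 0.5*sigma^2) * T) / (sigma * sqrt(T)) = 0.17570098
d2 = d1 - sigma * sqrt(T) = -0.33525401
exp(-rT) = 0.98437338; exp(-qT) = 1.00000000
C = S_0 * exp(-qT) * N(d1) - K * exp(-rT) * N(d2)
N(d1) = 0.56973557; N(d2) = 0.36871674
C = 0.8600 * 1.00000000 * 0.56973557 - 0.9100 * 0.98437338 * 0.36871674 = 0.1597

Answer: Price = 0.1597


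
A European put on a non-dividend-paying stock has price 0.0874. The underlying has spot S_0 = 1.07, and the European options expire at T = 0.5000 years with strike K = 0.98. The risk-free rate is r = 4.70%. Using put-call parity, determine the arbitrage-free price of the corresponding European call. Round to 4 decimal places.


Put-call parity: C - P = S_0 * exp(-qT) - K * exp(-rT).
S_0 * exp(-qT) = 1.0700 * 1.00000000 = 1.07000000
K * exp(-rT) = 0.9800 * 0.97677397 = 0.95723850
C = P + S*exp(-qT) - K*exp(-rT)
C = 0.0874 + 1.07000000 - 0.95723850 = 0.2002

Answer: Call price = 0.2002


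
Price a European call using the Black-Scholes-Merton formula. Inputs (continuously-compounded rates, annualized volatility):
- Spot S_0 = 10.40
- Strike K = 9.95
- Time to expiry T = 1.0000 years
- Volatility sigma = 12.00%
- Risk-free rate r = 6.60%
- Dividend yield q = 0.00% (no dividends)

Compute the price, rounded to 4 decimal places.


d1 = (ln(S/K) + (r - q + 0.5*sigma^2) * T) / (sigma * sqrt(T)) = 0.97861046
d2 = d1 - sigma * sqrt(T) = 0.85861046
exp(-rT) = 0.93613086; exp(-qT) = 1.00000000
C = S_0 * exp(-qT) * N(d1) - K * exp(-rT) * N(d2)
N(d1) = 0.83611376; N(d2) = 0.80472227
C = 10.4000 * 1.00000000 * 0.83611376 - 9.9500 * 0.93613086 * 0.80472227 = 1.2000

Answer: Price = 1.2000


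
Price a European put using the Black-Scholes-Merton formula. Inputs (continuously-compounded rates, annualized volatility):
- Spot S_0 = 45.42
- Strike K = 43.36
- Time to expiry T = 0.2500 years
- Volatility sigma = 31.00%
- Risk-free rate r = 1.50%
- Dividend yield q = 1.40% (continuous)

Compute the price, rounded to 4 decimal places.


Answer: Price = 1.8231

Derivation:
d1 = (ln(S/K) + (r - q + 0.5*sigma^2) * T) / (sigma * sqrt(T)) = 0.37856567
d2 = d1 - sigma * sqrt(T) = 0.22356567
exp(-rT) = 0.99625702; exp(-qT) = 0.99650612
P = K * exp(-rT) * N(-d2) - S_0 * exp(-qT) * N(-d1)
N(-d1) = 0.35250521; N(-d2) = 0.41154764
P = 43.3600 * 0.99625702 * 0.41154764 - 45.4200 * 0.99650612 * 0.35250521 = 1.8231


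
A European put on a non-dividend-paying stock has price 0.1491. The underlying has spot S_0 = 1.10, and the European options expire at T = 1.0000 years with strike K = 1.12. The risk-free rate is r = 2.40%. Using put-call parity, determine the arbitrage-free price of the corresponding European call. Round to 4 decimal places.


Answer: Call price = 0.1557

Derivation:
Put-call parity: C - P = S_0 * exp(-qT) - K * exp(-rT).
S_0 * exp(-qT) = 1.1000 * 1.00000000 = 1.10000000
K * exp(-rT) = 1.1200 * 0.97628571 = 1.09343999
C = P + S*exp(-qT) - K*exp(-rT)
C = 0.1491 + 1.10000000 - 1.09343999 = 0.1557


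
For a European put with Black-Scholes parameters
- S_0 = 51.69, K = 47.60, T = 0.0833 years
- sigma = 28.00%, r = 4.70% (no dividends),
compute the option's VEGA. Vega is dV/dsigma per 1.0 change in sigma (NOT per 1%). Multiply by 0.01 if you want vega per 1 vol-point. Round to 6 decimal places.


Answer: Vega = 3.218326

Derivation:
d1 = 1.1088832469; d2 = 1.0280703767
phi(d1) = 0.2157252739; exp(-qT) = 1.0000000000; exp(-rT) = 0.9960925540
Vega = S * exp(-qT) * phi(d1) * sqrt(T) = 51.6900 * 1.0000000000 * 0.2157252739 * 0.2886173938 = 3.218326


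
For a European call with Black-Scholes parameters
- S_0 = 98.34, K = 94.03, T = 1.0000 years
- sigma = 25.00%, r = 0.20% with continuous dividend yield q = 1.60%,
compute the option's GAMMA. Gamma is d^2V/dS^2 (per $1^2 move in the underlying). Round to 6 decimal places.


Answer: Gamma = 0.015485

Derivation:
d1 = 0.2482679268; d2 = -0.0017320732
phi(d1) = 0.3868350072; exp(-qT) = 0.9841273201; exp(-rT) = 0.9980019987
Gamma = exp(-qT) * phi(d1) / (S * sigma * sqrt(T)) = 0.9841273201 * 0.3868350072 / (98.3400 * 0.2500 * 1.0000000000) = 0.015485


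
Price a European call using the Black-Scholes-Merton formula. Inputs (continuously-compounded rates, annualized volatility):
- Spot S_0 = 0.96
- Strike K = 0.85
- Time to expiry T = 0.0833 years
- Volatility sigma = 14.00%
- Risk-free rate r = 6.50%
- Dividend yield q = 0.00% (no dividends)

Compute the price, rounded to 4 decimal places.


d1 = (ln(S/K) + (r - q + 0.5*sigma^2) * T) / (sigma * sqrt(T)) = 3.16602478
d2 = d1 - sigma * sqrt(T) = 3.12561835
exp(-rT) = 0.99460013; exp(-qT) = 1.00000000
C = S_0 * exp(-qT) * N(d1) - K * exp(-rT) * N(d2)
N(d1) = 0.99922731; N(d2) = 0.99911284
C = 0.9600 * 1.00000000 * 0.99922731 - 0.8500 * 0.99460013 * 0.99911284 = 0.1146

Answer: Price = 0.1146


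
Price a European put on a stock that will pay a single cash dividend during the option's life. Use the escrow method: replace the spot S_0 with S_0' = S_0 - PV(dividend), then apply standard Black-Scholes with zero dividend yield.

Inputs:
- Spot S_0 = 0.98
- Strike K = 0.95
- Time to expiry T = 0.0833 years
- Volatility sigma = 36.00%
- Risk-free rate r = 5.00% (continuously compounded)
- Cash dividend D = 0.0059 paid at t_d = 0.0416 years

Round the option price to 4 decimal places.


Answer: Price = 0.0273

Derivation:
PV(D) = D * exp(-r * t_d) = 0.0059 * 0.99792216 = 0.00588774
S_0' = S_0 - PV(D) = 0.9800 - 0.00588774 = 0.97411226
d1 = (ln(S_0'/K) + (r + sigma^2/2)*T) / (sigma*sqrt(T)) = 0.33326905
d2 = d1 - sigma*sqrt(T) = 0.22936679
exp(-rT) = 0.99584366
N(-d1) = 0.36946560; N(-d2) = 0.40929192
P = K * exp(-rT) * N(-d2) - S_0' * N(-d1) = 0.9500 * 0.99584366 * 0.40929192 - 0.97411226 * 0.36946560 = 0.0273


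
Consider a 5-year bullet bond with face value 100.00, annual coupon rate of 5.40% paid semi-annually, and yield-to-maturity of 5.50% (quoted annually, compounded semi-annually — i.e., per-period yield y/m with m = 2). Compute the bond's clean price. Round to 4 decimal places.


Answer: Price = 99.5680

Derivation:
Coupon per period c = face * coupon_rate / m = 2.700000
Periods per year m = 2; per-period yield y/m = 0.027500
Number of cashflows N = 10
Cashflows (t years, CF_t, discount factor 1/(1+y/m)^(m*t), PV):
  t = 0.5000: CF_t = 2.700000, DF = 0.973236, PV = 2.627737
  t = 1.0000: CF_t = 2.700000, DF = 0.947188, PV = 2.557408
  t = 1.5000: CF_t = 2.700000, DF = 0.921838, PV = 2.488962
  t = 2.0000: CF_t = 2.700000, DF = 0.897166, PV = 2.422347
  t = 2.5000: CF_t = 2.700000, DF = 0.873154, PV = 2.357516
  t = 3.0000: CF_t = 2.700000, DF = 0.849785, PV = 2.294419
  t = 3.5000: CF_t = 2.700000, DF = 0.827041, PV = 2.233011
  t = 4.0000: CF_t = 2.700000, DF = 0.804906, PV = 2.173247
  t = 4.5000: CF_t = 2.700000, DF = 0.783364, PV = 2.115082
  t = 5.0000: CF_t = 102.700000, DF = 0.762398, PV = 78.298265
Price P = sum_t PV_t = 99.567996


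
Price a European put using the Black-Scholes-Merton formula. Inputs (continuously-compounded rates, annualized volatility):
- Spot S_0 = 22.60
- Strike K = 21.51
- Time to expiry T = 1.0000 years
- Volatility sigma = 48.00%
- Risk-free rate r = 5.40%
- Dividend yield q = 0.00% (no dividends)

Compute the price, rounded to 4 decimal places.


Answer: Price = 3.0579

Derivation:
d1 = (ln(S/K) + (r - q + 0.5*sigma^2) * T) / (sigma * sqrt(T)) = 0.45548326
d2 = d1 - sigma * sqrt(T) = -0.02451674
exp(-rT) = 0.94743211; exp(-qT) = 1.00000000
P = K * exp(-rT) * N(-d2) - S_0 * exp(-qT) * N(-d1)
N(-d1) = 0.32438081; N(-d2) = 0.50977979
P = 21.5100 * 0.94743211 * 0.50977979 - 22.6000 * 1.00000000 * 0.32438081 = 3.0579


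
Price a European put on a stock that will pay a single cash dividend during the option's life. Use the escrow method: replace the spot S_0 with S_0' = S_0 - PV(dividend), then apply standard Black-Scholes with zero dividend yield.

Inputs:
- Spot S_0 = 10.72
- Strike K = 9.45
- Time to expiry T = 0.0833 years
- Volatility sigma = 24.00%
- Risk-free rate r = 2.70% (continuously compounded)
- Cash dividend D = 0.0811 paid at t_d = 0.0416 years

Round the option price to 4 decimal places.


Answer: Price = 0.0114

Derivation:
PV(D) = D * exp(-r * t_d) = 0.0811 * 0.99887743 = 0.08100896
S_0' = S_0 - PV(D) = 10.7200 - 0.08100896 = 10.63899104
d1 = (ln(S_0'/K) + (r + sigma^2/2)*T) / (sigma*sqrt(T)) = 1.77800342
d2 = d1 - sigma*sqrt(T) = 1.70873524
exp(-rT) = 0.99775343
N(-d1) = 0.03770165; N(-d2) = 0.04375000
P = K * exp(-rT) * N(-d2) - S_0' * N(-d1) = 9.4500 * 0.99775343 * 0.04375000 - 10.63899104 * 0.03770165 = 0.0114


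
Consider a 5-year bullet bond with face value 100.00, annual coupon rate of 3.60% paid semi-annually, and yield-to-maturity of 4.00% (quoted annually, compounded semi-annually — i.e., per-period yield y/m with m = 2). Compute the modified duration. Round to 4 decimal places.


Coupon per period c = face * coupon_rate / m = 1.800000
Periods per year m = 2; per-period yield y/m = 0.020000
Number of cashflows N = 10
Cashflows (t years, CF_t, discount factor 1/(1+y/m)^(m*t), PV):
  t = 0.5000: CF_t = 1.800000, DF = 0.980392, PV = 1.764706
  t = 1.0000: CF_t = 1.800000, DF = 0.961169, PV = 1.730104
  t = 1.5000: CF_t = 1.800000, DF = 0.942322, PV = 1.696180
  t = 2.0000: CF_t = 1.800000, DF = 0.923845, PV = 1.662922
  t = 2.5000: CF_t = 1.800000, DF = 0.905731, PV = 1.630315
  t = 3.0000: CF_t = 1.800000, DF = 0.887971, PV = 1.598348
  t = 3.5000: CF_t = 1.800000, DF = 0.870560, PV = 1.567008
  t = 4.0000: CF_t = 1.800000, DF = 0.853490, PV = 1.536283
  t = 4.5000: CF_t = 1.800000, DF = 0.836755, PV = 1.506159
  t = 5.0000: CF_t = 101.800000, DF = 0.820348, PV = 83.511457
Price P = sum_t PV_t = 98.203483
First compute Macaulay numerator sum_t t * PV_t:
  t * PV_t at t = 0.5000: 0.882353
  t * PV_t at t = 1.0000: 1.730104
  t * PV_t at t = 1.5000: 2.544270
  t * PV_t at t = 2.0000: 3.325844
  t * PV_t at t = 2.5000: 4.075789
  t * PV_t at t = 3.0000: 4.795045
  t * PV_t at t = 3.5000: 5.484529
  t * PV_t at t = 4.0000: 6.145131
  t * PV_t at t = 4.5000: 6.777718
  t * PV_t at t = 5.0000: 417.557285
Macaulay duration D = 453.318067 / 98.203483 = 4.616110
Modified duration = D / (1 + y/m) = 4.616110 / (1 + 0.020000) = 4.525598

Answer: Modified duration = 4.5256


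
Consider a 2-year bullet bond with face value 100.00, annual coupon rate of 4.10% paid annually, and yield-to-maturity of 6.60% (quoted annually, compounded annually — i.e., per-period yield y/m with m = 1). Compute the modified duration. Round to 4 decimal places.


Coupon per period c = face * coupon_rate / m = 4.100000
Periods per year m = 1; per-period yield y/m = 0.066000
Number of cashflows N = 2
Cashflows (t years, CF_t, discount factor 1/(1+y/m)^(m*t), PV):
  t = 1.0000: CF_t = 4.100000, DF = 0.938086, PV = 3.846154
  t = 2.0000: CF_t = 104.100000, DF = 0.880006, PV = 91.608616
Price P = sum_t PV_t = 95.454769
First compute Macaulay numerator sum_t t * PV_t:
  t * PV_t at t = 1.0000: 3.846154
  t * PV_t at t = 2.0000: 183.217231
Macaulay duration D = 187.063385 / 95.454769 = 1.959707
Modified duration = D / (1 + y/m) = 1.959707 / (1 + 0.066000) = 1.838374

Answer: Modified duration = 1.8384


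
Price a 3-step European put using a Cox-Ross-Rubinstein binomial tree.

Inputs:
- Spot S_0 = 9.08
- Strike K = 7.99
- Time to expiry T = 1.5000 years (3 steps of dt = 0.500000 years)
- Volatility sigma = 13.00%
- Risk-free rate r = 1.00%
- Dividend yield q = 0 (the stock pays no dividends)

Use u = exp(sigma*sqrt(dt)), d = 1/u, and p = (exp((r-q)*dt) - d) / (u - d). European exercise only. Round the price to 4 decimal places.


Answer: Price = V(0,0) = 0.1318

Derivation:
dt = T/N = 0.500000
u = exp(sigma*sqrt(dt)) = 1.096281; d = 1/u = 0.912175
p = (exp((r-q)*dt) - d) / (u - d) = 0.504261
Discount per step: exp(-r*dt) = 0.995012
Stock lattice S(k, i) with i counting down-moves:
  k=0: S(0,0) = 9.0800
  k=1: S(1,0) = 9.9542; S(1,1) = 8.2825
  k=2: S(2,0) = 10.9126; S(2,1) = 9.0800; S(2,2) = 7.5551
  k=3: S(3,0) = 11.9633; S(3,1) = 9.9542; S(3,2) = 8.2825; S(3,3) = 6.8916
Terminal payoffs V(N, i) = max(K - S_T, 0):
  V(3,0) = 0.000000; V(3,1) = 0.000000; V(3,2) = 0.000000; V(3,3) = 1.098405
Backward induction: V(k, i) = exp(-r*dt) * [p * V(k+1, i) + (1-p) * V(k+1, i+1)].
  V(2,0) = exp(-r*dt) * [p*0.000000 + (1-p)*0.000000] = 0.000000
  V(2,1) = exp(-r*dt) * [p*0.000000 + (1-p)*0.000000] = 0.000000
  V(2,2) = exp(-r*dt) * [p*0.000000 + (1-p)*1.098405] = 0.541806
  V(1,0) = exp(-r*dt) * [p*0.000000 + (1-p)*0.000000] = 0.000000
  V(1,1) = exp(-r*dt) * [p*0.000000 + (1-p)*0.541806] = 0.267255
  V(0,0) = exp(-r*dt) * [p*0.000000 + (1-p)*0.267255] = 0.131828


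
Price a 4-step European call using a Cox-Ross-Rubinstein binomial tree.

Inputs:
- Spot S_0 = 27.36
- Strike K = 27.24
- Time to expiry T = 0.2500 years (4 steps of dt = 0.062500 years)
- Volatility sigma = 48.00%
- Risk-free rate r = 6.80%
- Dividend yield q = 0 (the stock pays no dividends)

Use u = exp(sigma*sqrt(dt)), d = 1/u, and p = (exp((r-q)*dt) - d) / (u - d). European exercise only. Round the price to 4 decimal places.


Answer: Price = V(0,0) = 2.7514

Derivation:
dt = T/N = 0.062500
u = exp(sigma*sqrt(dt)) = 1.127497; d = 1/u = 0.886920
p = (exp((r-q)*dt) - d) / (u - d) = 0.487739
Discount per step: exp(-r*dt) = 0.995759
Stock lattice S(k, i) with i counting down-moves:
  k=0: S(0,0) = 27.3600
  k=1: S(1,0) = 30.8483; S(1,1) = 24.2661
  k=2: S(2,0) = 34.7814; S(2,1) = 27.3600; S(2,2) = 21.5221
  k=3: S(3,0) = 39.2159; S(3,1) = 30.8483; S(3,2) = 24.2661; S(3,3) = 19.0884
  k=4: S(4,0) = 44.2158; S(4,1) = 34.7814; S(4,2) = 27.3600; S(4,3) = 21.5221; S(4,4) = 16.9299
Terminal payoffs V(N, i) = max(S_T - K, 0):
  V(4,0) = 16.975796; V(4,1) = 7.541377; V(4,2) = 0.120000; V(4,3) = 0.000000; V(4,4) = 0.000000
Backward induction: V(k, i) = exp(-r*dt) * [p * V(k+1, i) + (1-p) * V(k+1, i+1)].
  V(3,0) = exp(-r*dt) * [p*16.975796 + (1-p)*7.541377] = 12.091417
  V(3,1) = exp(-r*dt) * [p*7.541377 + (1-p)*0.120000] = 3.723838
  V(3,2) = exp(-r*dt) * [p*0.120000 + (1-p)*0.000000] = 0.058281
  V(3,3) = exp(-r*dt) * [p*0.000000 + (1-p)*0.000000] = 0.000000
  V(2,0) = exp(-r*dt) * [p*12.091417 + (1-p)*3.723838] = 7.771935
  V(2,1) = exp(-r*dt) * [p*3.723838 + (1-p)*0.058281] = 1.838288
  V(2,2) = exp(-r*dt) * [p*0.058281 + (1-p)*0.000000] = 0.028305
  V(1,0) = exp(-r*dt) * [p*7.771935 + (1-p)*1.838288] = 4.712292
  V(1,1) = exp(-r*dt) * [p*1.838288 + (1-p)*0.028305] = 0.907241
  V(0,0) = exp(-r*dt) * [p*4.712292 + (1-p)*0.907241] = 2.751396


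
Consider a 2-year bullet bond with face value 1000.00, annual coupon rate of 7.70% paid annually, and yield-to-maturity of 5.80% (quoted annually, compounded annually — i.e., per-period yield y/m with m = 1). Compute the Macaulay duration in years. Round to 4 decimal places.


Coupon per period c = face * coupon_rate / m = 77.000000
Periods per year m = 1; per-period yield y/m = 0.058000
Number of cashflows N = 2
Cashflows (t years, CF_t, discount factor 1/(1+y/m)^(m*t), PV):
  t = 1.0000: CF_t = 77.000000, DF = 0.945180, PV = 72.778828
  t = 2.0000: CF_t = 1077.000000, DF = 0.893364, PV = 962.153509
Price P = sum_t PV_t = 1034.932337
Macaulay numerator sum_t t * PV_t:
  t * PV_t at t = 1.0000: 72.778828
  t * PV_t at t = 2.0000: 1924.307017
Macaulay duration D = (sum_t t * PV_t) / P = 1997.085845 / 1034.932337 = 1.929678

Answer: Macaulay duration = 1.9297 years


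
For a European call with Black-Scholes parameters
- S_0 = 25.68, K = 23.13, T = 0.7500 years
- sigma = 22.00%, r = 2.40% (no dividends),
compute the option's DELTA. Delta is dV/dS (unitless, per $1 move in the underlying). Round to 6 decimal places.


d1 = 0.7386514507; d2 = 0.5481258618
phi(d1) = 0.3036919189; exp(-qT) = 1.0000000000; exp(-rT) = 0.9821610324
N(d1) = 0.7699406633
Delta = exp(-qT) * N(d1) = 1.0000000000 * 0.7699406633 = 0.769941

Answer: Delta = 0.769941


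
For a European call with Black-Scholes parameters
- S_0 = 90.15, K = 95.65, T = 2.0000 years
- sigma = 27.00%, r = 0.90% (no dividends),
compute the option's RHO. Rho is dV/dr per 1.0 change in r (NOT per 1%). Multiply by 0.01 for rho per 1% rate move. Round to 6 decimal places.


d1 = 0.0829652413; d2 = -0.2988724205
phi(d1) = 0.3975716344; exp(-qT) = 1.0000000000; exp(-rT) = 0.9821610324
N(d2) = 0.3825186955
Rho = K*T*exp(-rT)*N(d2) = 95.6500 * 2.0000 * 0.9821610324 * 0.3825186955 = 71.870445

Answer: Rho = 71.870445


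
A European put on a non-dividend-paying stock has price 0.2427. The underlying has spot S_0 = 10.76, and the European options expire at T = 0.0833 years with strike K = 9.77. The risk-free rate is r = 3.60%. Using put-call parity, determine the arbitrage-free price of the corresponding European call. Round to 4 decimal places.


Put-call parity: C - P = S_0 * exp(-qT) - K * exp(-rT).
S_0 * exp(-qT) = 10.7600 * 1.00000000 = 10.76000000
K * exp(-rT) = 9.7700 * 0.99700569 = 9.74074561
C = P + S*exp(-qT) - K*exp(-rT)
C = 0.2427 + 10.76000000 - 9.74074561 = 1.2620

Answer: Call price = 1.2620


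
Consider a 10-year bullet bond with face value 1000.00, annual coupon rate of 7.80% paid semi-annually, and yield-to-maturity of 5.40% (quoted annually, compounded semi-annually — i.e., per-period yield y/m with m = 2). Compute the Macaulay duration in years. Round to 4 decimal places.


Answer: Macaulay duration = 7.3833 years

Derivation:
Coupon per period c = face * coupon_rate / m = 39.000000
Periods per year m = 2; per-period yield y/m = 0.027000
Number of cashflows N = 20
Cashflows (t years, CF_t, discount factor 1/(1+y/m)^(m*t), PV):
  t = 0.5000: CF_t = 39.000000, DF = 0.973710, PV = 37.974684
  t = 1.0000: CF_t = 39.000000, DF = 0.948111, PV = 36.976323
  t = 1.5000: CF_t = 39.000000, DF = 0.923185, PV = 36.004209
  t = 2.0000: CF_t = 39.000000, DF = 0.898914, PV = 35.057653
  t = 2.5000: CF_t = 39.000000, DF = 0.875282, PV = 34.135981
  t = 3.0000: CF_t = 39.000000, DF = 0.852270, PV = 33.238540
  t = 3.5000: CF_t = 39.000000, DF = 0.829864, PV = 32.364694
  t = 4.0000: CF_t = 39.000000, DF = 0.808047, PV = 31.513821
  t = 4.5000: CF_t = 39.000000, DF = 0.786803, PV = 30.685317
  t = 5.0000: CF_t = 39.000000, DF = 0.766118, PV = 29.878595
  t = 5.5000: CF_t = 39.000000, DF = 0.745976, PV = 29.093082
  t = 6.0000: CF_t = 39.000000, DF = 0.726365, PV = 28.328220
  t = 6.5000: CF_t = 39.000000, DF = 0.707268, PV = 27.583466
  t = 7.0000: CF_t = 39.000000, DF = 0.688674, PV = 26.858292
  t = 7.5000: CF_t = 39.000000, DF = 0.670569, PV = 26.152183
  t = 8.0000: CF_t = 39.000000, DF = 0.652939, PV = 25.464638
  t = 8.5000: CF_t = 39.000000, DF = 0.635774, PV = 24.795169
  t = 9.0000: CF_t = 39.000000, DF = 0.619059, PV = 24.143300
  t = 9.5000: CF_t = 39.000000, DF = 0.602784, PV = 23.508568
  t = 10.0000: CF_t = 1039.000000, DF = 0.586937, PV = 609.827038
Price P = sum_t PV_t = 1183.583772
Macaulay numerator sum_t t * PV_t:
  t * PV_t at t = 0.5000: 18.987342
  t * PV_t at t = 1.0000: 36.976323
  t * PV_t at t = 1.5000: 54.006314
  t * PV_t at t = 2.0000: 70.115305
  t * PV_t at t = 2.5000: 85.339953
  t * PV_t at t = 3.0000: 99.715621
  t * PV_t at t = 3.5000: 113.276428
  t * PV_t at t = 4.0000: 126.055282
  t * PV_t at t = 4.5000: 138.083927
  t * PV_t at t = 5.0000: 149.392975
  t * PV_t at t = 5.5000: 160.011950
  t * PV_t at t = 6.0000: 169.969319
  t * PV_t at t = 6.5000: 179.292531
  t * PV_t at t = 7.0000: 188.008046
  t * PV_t at t = 7.5000: 196.141375
  t * PV_t at t = 8.0000: 203.717105
  t * PV_t at t = 8.5000: 210.758933
  t * PV_t at t = 9.0000: 217.289696
  t * PV_t at t = 9.5000: 223.331398
  t * PV_t at t = 10.0000: 6098.270377
Macaulay duration D = (sum_t t * PV_t) / P = 8738.740199 / 1183.583772 = 7.383288


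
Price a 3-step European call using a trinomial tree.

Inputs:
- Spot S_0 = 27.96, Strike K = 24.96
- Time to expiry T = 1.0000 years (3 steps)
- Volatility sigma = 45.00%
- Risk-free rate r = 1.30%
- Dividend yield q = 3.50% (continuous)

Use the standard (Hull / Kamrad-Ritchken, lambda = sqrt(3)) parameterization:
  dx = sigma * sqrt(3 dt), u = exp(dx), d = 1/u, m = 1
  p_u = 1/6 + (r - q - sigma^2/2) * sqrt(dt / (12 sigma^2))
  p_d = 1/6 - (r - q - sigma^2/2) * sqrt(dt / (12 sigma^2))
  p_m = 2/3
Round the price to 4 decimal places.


Answer: Price = V(0,0) = 5.7761

Derivation:
dt = T/N = 0.333333; dx = sigma*sqrt(3*dt) = 0.450000
u = exp(dx) = 1.568312; d = 1/u = 0.637628
p_u = 0.121019, p_m = 0.666667, p_d = 0.212315
Discount per step: exp(-r*dt) = 0.995676
Stock lattice S(k, j) with j the centered position index:
  k=0: S(0,+0) = 27.9600
  k=1: S(1,-1) = 17.8281; S(1,+0) = 27.9600; S(1,+1) = 43.8500
  k=2: S(2,-2) = 11.3677; S(2,-1) = 17.8281; S(2,+0) = 27.9600; S(2,+1) = 43.8500; S(2,+2) = 68.7705
  k=3: S(3,-3) = 7.2484; S(3,-2) = 11.3677; S(3,-1) = 17.8281; S(3,+0) = 27.9600; S(3,+1) = 43.8500; S(3,+2) = 68.7705; S(3,+3) = 107.8536
Terminal payoffs V(N, j) = max(S_T - K, 0):
  V(3,-3) = 0.000000; V(3,-2) = 0.000000; V(3,-1) = 0.000000; V(3,+0) = 3.000000; V(3,+1) = 18.890009; V(3,+2) = 43.810503; V(3,+3) = 82.893618
Backward induction: V(k, j) = exp(-r*dt) * [p_u * V(k+1, j+1) + p_m * V(k+1, j) + p_d * V(k+1, j-1)]
  V(2,-2) = exp(-r*dt) * [p_u*0.000000 + p_m*0.000000 + p_d*0.000000] = 0.000000
  V(2,-1) = exp(-r*dt) * [p_u*3.000000 + p_m*0.000000 + p_d*0.000000] = 0.361486
  V(2,+0) = exp(-r*dt) * [p_u*18.890009 + p_m*3.000000 + p_d*0.000000] = 4.267508
  V(2,+1) = exp(-r*dt) * [p_u*43.810503 + p_m*18.890009 + p_d*3.000000] = 18.452033
  V(2,+2) = exp(-r*dt) * [p_u*82.893618 + p_m*43.810503 + p_d*18.890009] = 43.062285
  V(1,-1) = exp(-r*dt) * [p_u*4.267508 + p_m*0.361486 + p_d*0.000000] = 0.754163
  V(1,+0) = exp(-r*dt) * [p_u*18.452033 + p_m*4.267508 + p_d*0.361486] = 5.132503
  V(1,+1) = exp(-r*dt) * [p_u*43.062285 + p_m*18.452033 + p_d*4.267508] = 18.339103
  V(0,+0) = exp(-r*dt) * [p_u*18.339103 + p_m*5.132503 + p_d*0.754163] = 5.776076


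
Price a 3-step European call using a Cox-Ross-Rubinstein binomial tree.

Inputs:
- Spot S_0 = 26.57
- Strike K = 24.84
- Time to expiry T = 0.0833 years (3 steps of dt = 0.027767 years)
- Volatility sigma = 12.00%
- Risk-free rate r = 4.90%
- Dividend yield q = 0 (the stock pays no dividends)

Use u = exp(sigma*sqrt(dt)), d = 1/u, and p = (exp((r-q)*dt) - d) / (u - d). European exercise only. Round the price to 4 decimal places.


Answer: Price = V(0,0) = 1.8312

Derivation:
dt = T/N = 0.027767
u = exp(sigma*sqrt(dt)) = 1.020197; d = 1/u = 0.980203
p = (exp((r-q)*dt) - d) / (u - d) = 0.529043
Discount per step: exp(-r*dt) = 0.998640
Stock lattice S(k, i) with i counting down-moves:
  k=0: S(0,0) = 26.5700
  k=1: S(1,0) = 27.1066; S(1,1) = 26.0440
  k=2: S(2,0) = 27.6541; S(2,1) = 26.5700; S(2,2) = 25.5284
  k=3: S(3,0) = 28.2127; S(3,1) = 27.1066; S(3,2) = 26.0440; S(3,3) = 25.0230
Terminal payoffs V(N, i) = max(S_T - K, 0):
  V(3,0) = 3.372658; V(3,1) = 2.266641; V(3,2) = 1.203983; V(3,3) = 0.182984
Backward induction: V(k, i) = exp(-r*dt) * [p * V(k+1, i) + (1-p) * V(k+1, i+1)].
  V(2,0) = exp(-r*dt) * [p*3.372658 + (1-p)*2.266641] = 2.847895
  V(2,1) = exp(-r*dt) * [p*2.266641 + (1-p)*1.203983] = 1.763773
  V(2,2) = exp(-r*dt) * [p*1.203983 + (1-p)*0.182984] = 0.722153
  V(1,0) = exp(-r*dt) * [p*2.847895 + (1-p)*1.763773] = 2.334142
  V(1,1) = exp(-r*dt) * [p*1.763773 + (1-p)*0.722153] = 1.271484
  V(0,0) = exp(-r*dt) * [p*2.334142 + (1-p)*1.271484] = 1.831183


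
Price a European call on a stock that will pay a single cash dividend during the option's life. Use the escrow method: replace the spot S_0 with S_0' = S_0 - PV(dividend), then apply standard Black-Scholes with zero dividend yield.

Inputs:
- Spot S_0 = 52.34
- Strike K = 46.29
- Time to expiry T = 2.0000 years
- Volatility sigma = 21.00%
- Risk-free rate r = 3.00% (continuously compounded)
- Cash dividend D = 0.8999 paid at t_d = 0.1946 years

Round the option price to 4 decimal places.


PV(D) = D * exp(-r * t_d) = 0.8999 * 0.99417901 = 0.89466169
S_0' = S_0 - PV(D) = 52.3400 - 0.89466169 = 51.44533831
d1 = (ln(S_0'/K) + (r + sigma^2/2)*T) / (sigma*sqrt(T)) = 0.70607608
d2 = d1 - sigma*sqrt(T) = 0.40909123
exp(-rT) = 0.94176453
N(d1) = 0.75992959; N(d2) = 0.65876364
C = S_0' * N(d1) - K * exp(-rT) * N(d2) = 51.44533831 * 0.75992959 - 46.2900 * 0.94176453 * 0.65876364 = 10.3765

Answer: Price = 10.3765


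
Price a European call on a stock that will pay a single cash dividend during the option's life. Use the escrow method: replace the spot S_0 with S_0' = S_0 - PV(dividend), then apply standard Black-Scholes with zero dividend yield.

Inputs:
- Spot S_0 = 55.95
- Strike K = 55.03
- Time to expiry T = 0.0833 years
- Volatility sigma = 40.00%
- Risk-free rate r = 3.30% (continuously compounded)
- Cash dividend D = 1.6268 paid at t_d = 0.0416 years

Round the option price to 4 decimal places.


Answer: Price = 2.2463

Derivation:
PV(D) = D * exp(-r * t_d) = 1.6268 * 0.99862814 = 1.62456826
S_0' = S_0 - PV(D) = 55.9500 - 1.62456826 = 54.32543174
d1 = (ln(S_0'/K) + (r + sigma^2/2)*T) / (sigma*sqrt(T)) = -0.03008410
d2 = d1 - sigma*sqrt(T) = -0.14553106
exp(-rT) = 0.99725487
N(d1) = 0.48799999; N(d2) = 0.44214580
C = S_0' * N(d1) - K * exp(-rT) * N(d2) = 54.32543174 * 0.48799999 - 55.0300 * 0.99725487 * 0.44214580 = 2.2463


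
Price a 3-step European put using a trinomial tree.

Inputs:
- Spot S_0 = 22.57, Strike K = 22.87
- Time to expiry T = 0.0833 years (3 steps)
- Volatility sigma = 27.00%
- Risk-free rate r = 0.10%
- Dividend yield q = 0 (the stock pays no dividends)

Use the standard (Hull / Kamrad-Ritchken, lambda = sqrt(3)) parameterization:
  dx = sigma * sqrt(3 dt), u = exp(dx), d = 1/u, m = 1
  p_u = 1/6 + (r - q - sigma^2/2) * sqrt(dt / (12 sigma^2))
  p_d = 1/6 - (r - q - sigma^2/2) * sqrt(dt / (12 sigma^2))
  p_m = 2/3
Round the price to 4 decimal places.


dt = T/N = 0.027767; dx = sigma*sqrt(3*dt) = 0.077927
u = exp(dx) = 1.081043; d = 1/u = 0.925032
p_u = 0.160351, p_m = 0.666667, p_d = 0.172982
Discount per step: exp(-r*dt) = 0.999972
Stock lattice S(k, j) with j the centered position index:
  k=0: S(0,+0) = 22.5700
  k=1: S(1,-1) = 20.8780; S(1,+0) = 22.5700; S(1,+1) = 24.3991
  k=2: S(2,-2) = 19.3128; S(2,-1) = 20.8780; S(2,+0) = 22.5700; S(2,+1) = 24.3991; S(2,+2) = 26.3765
  k=3: S(3,-3) = 17.8650; S(3,-2) = 19.3128; S(3,-1) = 20.8780; S(3,+0) = 22.5700; S(3,+1) = 24.3991; S(3,+2) = 26.3765; S(3,+3) = 28.5142
Terminal payoffs V(N, j) = max(K - S_T, 0):
  V(3,-3) = 5.005036; V(3,-2) = 3.557198; V(3,-1) = 1.992023; V(3,+0) = 0.300000; V(3,+1) = 0.000000; V(3,+2) = 0.000000; V(3,+3) = 0.000000
Backward induction: V(k, j) = exp(-r*dt) * [p_u * V(k+1, j+1) + p_m * V(k+1, j) + p_d * V(k+1, j-1)]
  V(2,-2) = exp(-r*dt) * [p_u*1.992023 + p_m*3.557198 + p_d*5.005036] = 3.556572
  V(2,-1) = exp(-r*dt) * [p_u*0.300000 + p_m*1.992023 + p_d*3.557198] = 1.991398
  V(2,+0) = exp(-r*dt) * [p_u*0.000000 + p_m*0.300000 + p_d*1.992023] = 0.544570
  V(2,+1) = exp(-r*dt) * [p_u*0.000000 + p_m*0.000000 + p_d*0.300000] = 0.051893
  V(2,+2) = exp(-r*dt) * [p_u*0.000000 + p_m*0.000000 + p_d*0.000000] = 0.000000
  V(1,-1) = exp(-r*dt) * [p_u*0.544570 + p_m*1.991398 + p_d*3.556572] = 2.030089
  V(1,+0) = exp(-r*dt) * [p_u*0.051893 + p_m*0.544570 + p_d*1.991398] = 0.715824
  V(1,+1) = exp(-r*dt) * [p_u*0.000000 + p_m*0.051893 + p_d*0.544570] = 0.128793
  V(0,+0) = exp(-r*dt) * [p_u*0.128793 + p_m*0.715824 + p_d*2.030089] = 0.849014

Answer: Price = V(0,0) = 0.8490


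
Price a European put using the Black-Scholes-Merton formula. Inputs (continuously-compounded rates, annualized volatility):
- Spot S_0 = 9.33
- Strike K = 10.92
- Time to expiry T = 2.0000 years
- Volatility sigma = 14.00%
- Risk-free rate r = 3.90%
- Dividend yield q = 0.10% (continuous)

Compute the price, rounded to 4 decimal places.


d1 = (ln(S/K) + (r - q + 0.5*sigma^2) * T) / (sigma * sqrt(T)) = -0.31193993
d2 = d1 - sigma * sqrt(T) = -0.50992983
exp(-rT) = 0.92496443; exp(-qT) = 0.99800200
P = K * exp(-rT) * N(-d2) - S_0 * exp(-qT) * N(-d1)
N(-d1) = 0.62245691; N(-d2) = 0.69494969
P = 10.9200 * 0.92496443 * 0.69494969 - 9.3300 * 0.99800200 * 0.62245691 = 1.2235

Answer: Price = 1.2235


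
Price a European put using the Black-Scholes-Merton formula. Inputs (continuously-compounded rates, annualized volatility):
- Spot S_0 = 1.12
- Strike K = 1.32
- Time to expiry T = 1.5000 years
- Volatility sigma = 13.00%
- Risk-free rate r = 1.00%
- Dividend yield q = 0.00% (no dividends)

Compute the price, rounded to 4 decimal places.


d1 = (ln(S/K) + (r - q + 0.5*sigma^2) * T) / (sigma * sqrt(T)) = -0.85812567
d2 = d1 - sigma * sqrt(T) = -1.01734250
exp(-rT) = 0.98511194; exp(-qT) = 1.00000000
P = K * exp(-rT) * N(-d2) - S_0 * exp(-qT) * N(-d1)
N(-d1) = 0.80458846; N(-d2) = 0.84550474
P = 1.3200 * 0.98511194 * 0.84550474 - 1.1200 * 1.00000000 * 0.80458846 = 0.1983

Answer: Price = 0.1983


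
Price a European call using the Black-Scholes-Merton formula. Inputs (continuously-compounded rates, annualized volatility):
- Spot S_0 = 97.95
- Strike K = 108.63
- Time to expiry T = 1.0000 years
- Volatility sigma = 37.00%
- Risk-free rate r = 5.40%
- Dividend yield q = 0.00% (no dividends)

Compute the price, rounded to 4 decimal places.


d1 = (ln(S/K) + (r - q + 0.5*sigma^2) * T) / (sigma * sqrt(T)) = 0.05124198
d2 = d1 - sigma * sqrt(T) = -0.31875802
exp(-rT) = 0.94743211; exp(-qT) = 1.00000000
C = S_0 * exp(-qT) * N(d1) - K * exp(-rT) * N(d2)
N(d1) = 0.52043365; N(d2) = 0.37495501
C = 97.9500 * 1.00000000 * 0.52043365 - 108.6300 * 0.94743211 * 0.37495501 = 12.3863

Answer: Price = 12.3863


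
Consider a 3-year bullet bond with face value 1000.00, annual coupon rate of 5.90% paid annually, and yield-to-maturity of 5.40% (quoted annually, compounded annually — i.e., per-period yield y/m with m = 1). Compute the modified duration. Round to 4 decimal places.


Coupon per period c = face * coupon_rate / m = 59.000000
Periods per year m = 1; per-period yield y/m = 0.054000
Number of cashflows N = 3
Cashflows (t years, CF_t, discount factor 1/(1+y/m)^(m*t), PV):
  t = 1.0000: CF_t = 59.000000, DF = 0.948767, PV = 55.977230
  t = 2.0000: CF_t = 59.000000, DF = 0.900158, PV = 53.109326
  t = 3.0000: CF_t = 1059.000000, DF = 0.854040, PV = 904.428267
Price P = sum_t PV_t = 1013.514823
First compute Macaulay numerator sum_t t * PV_t:
  t * PV_t at t = 1.0000: 55.977230
  t * PV_t at t = 2.0000: 106.218652
  t * PV_t at t = 3.0000: 2713.284802
Macaulay duration D = 2875.480684 / 1013.514823 = 2.837137
Modified duration = D / (1 + y/m) = 2.837137 / (1 + 0.054000) = 2.691781

Answer: Modified duration = 2.6918
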